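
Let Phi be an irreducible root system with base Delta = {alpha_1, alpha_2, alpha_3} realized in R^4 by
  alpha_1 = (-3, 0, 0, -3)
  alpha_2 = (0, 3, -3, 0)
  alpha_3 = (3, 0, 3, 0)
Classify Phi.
A_3

Compute the Cartan integers a_ij = 2(alpha_i, alpha_j)/(alpha_j, alpha_j); the resulting 3x3 Cartan matrix is
[[2, 0, -1], [0, 2, -1], [-1, -1, 2]].
All simple roots have the same length, so the diagram is simply laced. The associated Dynkin diagram is a chain of 3 nodes with single edges (A_3), so the type is A_3 (the algebra sl(4)).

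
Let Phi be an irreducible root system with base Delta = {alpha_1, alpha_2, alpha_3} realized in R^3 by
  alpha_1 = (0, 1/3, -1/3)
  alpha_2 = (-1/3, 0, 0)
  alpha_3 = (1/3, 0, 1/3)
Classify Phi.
Compute the Cartan integers a_ij = 2(alpha_i, alpha_j)/(alpha_j, alpha_j); the resulting 3x3 Cartan matrix is
[[2, 0, -1], [0, 2, -1], [-1, -2, 2]].
The roots have two lengths (squared-length ratio 2:1); the short ones are alpha_{2}. The associated Dynkin diagram is a chain of 3 nodes with a double edge at one end; the terminal node there is the unique short simple root (B_3), so the type is B_3 (the algebra so(7)).

B3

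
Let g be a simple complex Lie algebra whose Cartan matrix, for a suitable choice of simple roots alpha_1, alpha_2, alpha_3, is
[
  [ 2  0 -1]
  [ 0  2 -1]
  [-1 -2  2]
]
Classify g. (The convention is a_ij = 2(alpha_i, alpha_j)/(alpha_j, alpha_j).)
The matrix has rank 3 with 2's on the diagonal. Reading the off-diagonal entries as Dynkin edges (a single edge where a_ij = a_ji = -1; a double or triple edge where a_ij * a_ji = 2 or 3), the diagram is a chain of 3 nodes with a double edge at one end; the terminal node there is the unique short simple root (B_3). One simple-root ordering that puts it in standard form is (alpha_1, alpha_3, alpha_2). So the algebra is type B_3, i.e. so(7).

B_3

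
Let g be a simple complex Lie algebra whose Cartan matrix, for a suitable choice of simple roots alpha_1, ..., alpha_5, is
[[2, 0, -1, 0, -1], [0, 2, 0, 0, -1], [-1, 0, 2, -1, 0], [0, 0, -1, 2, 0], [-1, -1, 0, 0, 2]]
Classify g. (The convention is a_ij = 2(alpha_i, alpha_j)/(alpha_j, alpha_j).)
The matrix has rank 5 with 2's on the diagonal. Reading the off-diagonal entries as Dynkin edges (a single edge where a_ij = a_ji = -1; a double or triple edge where a_ij * a_ji = 2 or 3), the diagram is a chain of 5 nodes with single edges (A_5). One simple-root ordering that puts it in standard form is (alpha_4, alpha_3, alpha_1, alpha_5, alpha_2). So the algebra is type A_5, i.e. sl(6).

type A_5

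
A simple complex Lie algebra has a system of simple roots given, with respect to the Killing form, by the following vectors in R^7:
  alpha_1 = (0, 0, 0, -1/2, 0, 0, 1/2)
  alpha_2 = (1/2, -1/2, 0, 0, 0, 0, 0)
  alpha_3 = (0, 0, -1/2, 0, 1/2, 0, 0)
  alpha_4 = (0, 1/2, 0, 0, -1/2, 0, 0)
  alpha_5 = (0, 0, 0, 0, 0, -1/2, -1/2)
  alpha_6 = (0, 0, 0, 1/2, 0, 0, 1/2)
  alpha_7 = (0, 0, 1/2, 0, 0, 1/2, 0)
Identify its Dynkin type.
type D_7

Compute the Cartan integers a_ij = 2(alpha_i, alpha_j)/(alpha_j, alpha_j); the resulting 7x7 Cartan matrix is
[[2, 0, 0, 0, -1, 0, 0], [0, 2, 0, -1, 0, 0, 0], [0, 0, 2, -1, 0, 0, -1], [0, -1, -1, 2, 0, 0, 0], [-1, 0, 0, 0, 2, -1, -1], [0, 0, 0, 0, -1, 2, 0], [0, 0, -1, 0, -1, 0, 2]].
All simple roots have the same length, so the diagram is simply laced. The associated Dynkin diagram is a chain of 5 nodes with a fork of two nodes at one end (D_7), so the type is D_7 (the algebra so(14)).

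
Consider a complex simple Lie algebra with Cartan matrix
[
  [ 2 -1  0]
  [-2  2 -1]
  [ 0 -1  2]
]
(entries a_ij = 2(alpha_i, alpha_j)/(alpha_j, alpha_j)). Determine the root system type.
The matrix has rank 3 with 2's on the diagonal. Reading the off-diagonal entries as Dynkin edges (a single edge where a_ij = a_ji = -1; a double or triple edge where a_ij * a_ji = 2 or 3), the diagram is a chain of 3 nodes with a double edge at one end; the terminal node there is the unique short simple root (B_3). One simple-root ordering that puts it in standard form is (alpha_3, alpha_2, alpha_1). So the algebra is type B_3, i.e. so(7).

type B_3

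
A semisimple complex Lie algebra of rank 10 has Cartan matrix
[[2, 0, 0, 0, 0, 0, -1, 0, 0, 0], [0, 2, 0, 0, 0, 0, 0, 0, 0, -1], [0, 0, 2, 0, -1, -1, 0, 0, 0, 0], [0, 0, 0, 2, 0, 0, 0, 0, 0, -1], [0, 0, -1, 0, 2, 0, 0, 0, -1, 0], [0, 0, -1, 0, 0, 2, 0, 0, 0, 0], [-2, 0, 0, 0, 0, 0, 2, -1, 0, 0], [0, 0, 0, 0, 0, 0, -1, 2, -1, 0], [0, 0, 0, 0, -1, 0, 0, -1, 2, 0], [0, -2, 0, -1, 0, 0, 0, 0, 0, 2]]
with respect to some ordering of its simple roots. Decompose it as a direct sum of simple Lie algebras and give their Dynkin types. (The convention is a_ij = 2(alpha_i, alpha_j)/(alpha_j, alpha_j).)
B_3 + B_7

The diagram associated to this matrix has two connected components: the simple roots {alpha_2, alpha_4, alpha_10} form a chain of 3 nodes with a double edge at one end; the terminal node there is the unique short simple root (B_3), and {alpha_1, alpha_3, alpha_5, alpha_6, alpha_7, alpha_8, alpha_9} form a chain of 7 nodes with a double edge at one end; the terminal node there is the unique short simple root (B_7). A semisimple Lie algebra decomposes uniquely as the direct sum of simple ideals, one per connected component of its Dynkin diagram, so g ≅ B_3 ⊕ B_7 (dimension 21 + 105 = 126).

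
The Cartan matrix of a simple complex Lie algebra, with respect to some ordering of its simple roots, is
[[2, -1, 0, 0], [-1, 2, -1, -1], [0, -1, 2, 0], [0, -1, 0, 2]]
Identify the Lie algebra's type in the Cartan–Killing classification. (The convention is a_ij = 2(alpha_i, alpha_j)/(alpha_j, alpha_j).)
The matrix has rank 4 with 2's on the diagonal. Reading the off-diagonal entries as Dynkin edges (a single edge where a_ij = a_ji = -1; a double or triple edge where a_ij * a_ji = 2 or 3), the diagram is a chain of 2 nodes with a fork of two nodes at one end (D_4). One simple-root ordering that puts it in standard form is (alpha_3, alpha_2, alpha_1, alpha_4). So the algebra is type D_4, i.e. so(8).

D4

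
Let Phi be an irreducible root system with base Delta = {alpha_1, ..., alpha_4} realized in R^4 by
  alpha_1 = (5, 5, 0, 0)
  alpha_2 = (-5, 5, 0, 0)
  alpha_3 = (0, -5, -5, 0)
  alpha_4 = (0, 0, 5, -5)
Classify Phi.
Compute the Cartan integers a_ij = 2(alpha_i, alpha_j)/(alpha_j, alpha_j); the resulting 4x4 Cartan matrix is
[[2, 0, -1, 0], [0, 2, -1, 0], [-1, -1, 2, -1], [0, 0, -1, 2]].
All simple roots have the same length, so the diagram is simply laced. The associated Dynkin diagram is a chain of 2 nodes with a fork of two nodes at one end (D_4), so the type is D_4 (the algebra so(8)).

D_4 (so(8))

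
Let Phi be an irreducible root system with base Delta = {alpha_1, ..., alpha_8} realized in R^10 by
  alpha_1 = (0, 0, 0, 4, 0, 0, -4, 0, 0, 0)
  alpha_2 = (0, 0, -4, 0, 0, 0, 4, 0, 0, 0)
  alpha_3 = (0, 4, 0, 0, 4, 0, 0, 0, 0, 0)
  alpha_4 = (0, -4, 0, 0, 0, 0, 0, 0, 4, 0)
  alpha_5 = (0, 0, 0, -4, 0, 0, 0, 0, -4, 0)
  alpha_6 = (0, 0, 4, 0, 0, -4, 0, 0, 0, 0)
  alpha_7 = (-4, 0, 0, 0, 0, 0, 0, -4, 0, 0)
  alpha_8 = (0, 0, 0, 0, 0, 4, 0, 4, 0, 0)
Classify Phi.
Compute the Cartan integers a_ij = 2(alpha_i, alpha_j)/(alpha_j, alpha_j); the resulting 8x8 Cartan matrix is
[[2, -1, 0, 0, -1, 0, 0, 0], [-1, 2, 0, 0, 0, -1, 0, 0], [0, 0, 2, -1, 0, 0, 0, 0], [0, 0, -1, 2, -1, 0, 0, 0], [-1, 0, 0, -1, 2, 0, 0, 0], [0, -1, 0, 0, 0, 2, 0, -1], [0, 0, 0, 0, 0, 0, 2, -1], [0, 0, 0, 0, 0, -1, -1, 2]].
All simple roots have the same length, so the diagram is simply laced. The associated Dynkin diagram is a chain of 8 nodes with single edges (A_8), so the type is A_8 (the algebra sl(9)).

A_8 (sl(9))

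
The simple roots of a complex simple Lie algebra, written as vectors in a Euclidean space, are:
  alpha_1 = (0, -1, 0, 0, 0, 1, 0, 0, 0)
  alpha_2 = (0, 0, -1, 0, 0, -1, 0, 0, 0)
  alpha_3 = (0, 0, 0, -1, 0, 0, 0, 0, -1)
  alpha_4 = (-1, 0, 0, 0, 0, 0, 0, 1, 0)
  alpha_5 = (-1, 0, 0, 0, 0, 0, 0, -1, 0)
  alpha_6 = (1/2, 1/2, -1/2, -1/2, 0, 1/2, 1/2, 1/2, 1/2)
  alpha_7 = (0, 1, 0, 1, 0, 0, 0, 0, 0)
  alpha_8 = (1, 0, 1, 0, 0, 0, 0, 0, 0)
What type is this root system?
E_8

Compute the Cartan integers a_ij = 2(alpha_i, alpha_j)/(alpha_j, alpha_j); the resulting 8x8 Cartan matrix is
[[2, -1, 0, 0, 0, 0, -1, 0], [-1, 2, 0, 0, 0, 0, 0, -1], [0, 0, 2, 0, 0, 0, -1, 0], [0, 0, 0, 2, 0, 0, 0, -1], [0, 0, 0, 0, 2, -1, 0, -1], [0, 0, 0, 0, -1, 2, 0, 0], [-1, 0, -1, 0, 0, 0, 2, 0], [0, -1, 0, -1, -1, 0, 0, 2]].
All simple roots have the same length, so the diagram is simply laced. The associated Dynkin diagram is a chain of 7 nodes with one extra node attached to the third node from one end (E_8), so the type is E_8.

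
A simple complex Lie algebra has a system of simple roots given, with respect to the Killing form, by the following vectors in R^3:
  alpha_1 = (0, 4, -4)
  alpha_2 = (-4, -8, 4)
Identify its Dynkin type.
G_2

Compute the Cartan integers a_ij = 2(alpha_i, alpha_j)/(alpha_j, alpha_j); the resulting 2x2 Cartan matrix is
[[2, -1], [-3, 2]].
The roots have two lengths (squared-length ratio 3:1); the short ones are alpha_{1}. The associated Dynkin diagram is two nodes joined by a triple edge (G_2), so the type is G_2.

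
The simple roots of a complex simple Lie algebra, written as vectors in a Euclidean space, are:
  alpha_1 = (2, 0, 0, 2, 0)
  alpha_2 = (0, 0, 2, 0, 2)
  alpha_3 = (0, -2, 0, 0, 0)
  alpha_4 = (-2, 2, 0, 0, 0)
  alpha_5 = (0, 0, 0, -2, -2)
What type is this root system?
B_5 (so(11))

Compute the Cartan integers a_ij = 2(alpha_i, alpha_j)/(alpha_j, alpha_j); the resulting 5x5 Cartan matrix is
[[2, 0, 0, -1, -1], [0, 2, 0, 0, -1], [0, 0, 2, -1, 0], [-1, 0, -2, 2, 0], [-1, -1, 0, 0, 2]].
The roots have two lengths (squared-length ratio 2:1); the short ones are alpha_{3}. The associated Dynkin diagram is a chain of 5 nodes with a double edge at one end; the terminal node there is the unique short simple root (B_5), so the type is B_5 (the algebra so(11)).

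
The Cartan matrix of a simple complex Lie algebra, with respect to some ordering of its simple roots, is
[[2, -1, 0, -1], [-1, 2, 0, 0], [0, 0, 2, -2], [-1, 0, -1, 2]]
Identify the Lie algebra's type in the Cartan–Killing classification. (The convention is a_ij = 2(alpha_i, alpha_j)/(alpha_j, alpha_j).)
C4

The matrix has rank 4 with 2's on the diagonal. Reading the off-diagonal entries as Dynkin edges (a single edge where a_ij = a_ji = -1; a double or triple edge where a_ij * a_ji = 2 or 3), the diagram is a chain of 4 nodes with a double edge at one end; the terminal node there is the unique long simple root (C_4). One simple-root ordering that puts it in standard form is (alpha_2, alpha_1, alpha_4, alpha_3). So the algebra is type C_4, i.e. sp(8).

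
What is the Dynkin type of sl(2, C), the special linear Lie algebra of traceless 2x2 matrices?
A_1

This is sl(2), which has dimension 2^2 - 1 = 3 and rank 2 - 1 = 1 (a Cartan subalgebra is the diagonal traceless matrices). In the classification of classical Lie algebras, the special linear algebra sl(n+1) has type A_n; here n = 1, so the Dynkin diagram is a chain of 1 nodes with single edges (A_1). Hence the type is A_1.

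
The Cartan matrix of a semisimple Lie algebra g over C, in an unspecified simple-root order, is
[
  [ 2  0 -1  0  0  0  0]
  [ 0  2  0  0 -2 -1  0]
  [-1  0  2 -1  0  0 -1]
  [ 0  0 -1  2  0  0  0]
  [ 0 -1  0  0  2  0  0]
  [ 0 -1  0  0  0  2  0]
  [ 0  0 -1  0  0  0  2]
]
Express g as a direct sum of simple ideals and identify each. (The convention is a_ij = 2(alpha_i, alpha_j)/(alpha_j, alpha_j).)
B_3 (so(7)) ⊕ D_4 (so(8))

The diagram associated to this matrix has two connected components: the simple roots {alpha_2, alpha_5, alpha_6} form a chain of 3 nodes with a double edge at one end; the terminal node there is the unique short simple root (B_3), and {alpha_1, alpha_3, alpha_4, alpha_7} form a chain of 2 nodes with a fork of two nodes at one end (D_4). A semisimple Lie algebra decomposes uniquely as the direct sum of simple ideals, one per connected component of its Dynkin diagram, so g ≅ B_3 ⊕ D_4 (dimension 21 + 28 = 49).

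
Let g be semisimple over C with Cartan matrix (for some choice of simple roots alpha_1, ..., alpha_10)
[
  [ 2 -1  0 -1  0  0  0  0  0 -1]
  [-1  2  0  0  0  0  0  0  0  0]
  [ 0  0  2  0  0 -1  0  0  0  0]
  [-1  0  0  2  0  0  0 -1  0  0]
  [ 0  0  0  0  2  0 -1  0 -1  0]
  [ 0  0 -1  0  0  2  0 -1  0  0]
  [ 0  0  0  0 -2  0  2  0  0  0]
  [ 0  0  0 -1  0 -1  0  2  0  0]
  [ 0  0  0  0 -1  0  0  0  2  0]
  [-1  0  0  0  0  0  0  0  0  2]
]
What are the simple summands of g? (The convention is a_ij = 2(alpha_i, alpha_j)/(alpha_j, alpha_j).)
The diagram associated to this matrix has two connected components: the simple roots {alpha_5, alpha_7, alpha_9} form a chain of 3 nodes with a double edge at one end; the terminal node there is the unique long simple root (C_3), and {alpha_1, alpha_2, alpha_3, alpha_4, alpha_6, alpha_8, alpha_10} form a chain of 5 nodes with a fork of two nodes at one end (D_7). A semisimple Lie algebra decomposes uniquely as the direct sum of simple ideals, one per connected component of its Dynkin diagram, so g ≅ C_3 ⊕ D_7 (dimension 21 + 91 = 112).

type C_3 + type D_7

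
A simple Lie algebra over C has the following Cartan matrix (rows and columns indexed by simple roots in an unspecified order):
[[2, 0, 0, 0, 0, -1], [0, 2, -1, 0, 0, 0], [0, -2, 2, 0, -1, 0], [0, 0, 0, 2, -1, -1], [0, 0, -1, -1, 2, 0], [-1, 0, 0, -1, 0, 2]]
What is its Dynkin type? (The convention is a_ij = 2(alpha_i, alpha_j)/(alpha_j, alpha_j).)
The matrix has rank 6 with 2's on the diagonal. Reading the off-diagonal entries as Dynkin edges (a single edge where a_ij = a_ji = -1; a double or triple edge where a_ij * a_ji = 2 or 3), the diagram is a chain of 6 nodes with a double edge at one end; the terminal node there is the unique short simple root (B_6). One simple-root ordering that puts it in standard form is (alpha_1, alpha_6, alpha_4, alpha_5, alpha_3, alpha_2). So the algebra is type B_6, i.e. so(13).

B6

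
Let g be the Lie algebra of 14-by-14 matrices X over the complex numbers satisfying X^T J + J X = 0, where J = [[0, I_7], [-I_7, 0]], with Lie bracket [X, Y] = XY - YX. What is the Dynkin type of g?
type C_7

This is sp(14), which has dimension 14(14+1)/2 = 105 and rank 14/2 = 7. In the classification of classical Lie algebras, the symplectic algebra sp(2n) has type C_n; here n = 7, so the Dynkin diagram is a chain of 7 nodes with a double edge at one end; the terminal node there is the unique long simple root (C_7). Hence the type is C_7.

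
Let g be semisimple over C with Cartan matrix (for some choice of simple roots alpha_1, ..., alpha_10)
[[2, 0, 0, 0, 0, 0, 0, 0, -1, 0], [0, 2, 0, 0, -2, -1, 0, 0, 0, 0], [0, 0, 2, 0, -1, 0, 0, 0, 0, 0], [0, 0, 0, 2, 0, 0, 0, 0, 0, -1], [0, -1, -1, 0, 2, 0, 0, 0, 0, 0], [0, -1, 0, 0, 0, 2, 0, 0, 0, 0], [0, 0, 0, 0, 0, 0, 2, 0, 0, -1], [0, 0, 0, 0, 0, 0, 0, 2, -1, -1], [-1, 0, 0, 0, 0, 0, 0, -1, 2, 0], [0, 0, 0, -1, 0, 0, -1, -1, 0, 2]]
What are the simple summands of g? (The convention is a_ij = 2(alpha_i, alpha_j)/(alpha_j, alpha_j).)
The diagram associated to this matrix has two connected components: the simple roots {alpha_1, alpha_4, alpha_7, alpha_8, alpha_9, alpha_10} form a chain of 4 nodes with a fork of two nodes at one end (D_6), and {alpha_2, alpha_3, alpha_5, alpha_6} form a chain of 4 nodes with a double edge between the middle two (F_4). A semisimple Lie algebra decomposes uniquely as the direct sum of simple ideals, one per connected component of its Dynkin diagram, so g ≅ D_6 ⊕ F_4 (dimension 66 + 52 = 118).

D6 ⊕ F4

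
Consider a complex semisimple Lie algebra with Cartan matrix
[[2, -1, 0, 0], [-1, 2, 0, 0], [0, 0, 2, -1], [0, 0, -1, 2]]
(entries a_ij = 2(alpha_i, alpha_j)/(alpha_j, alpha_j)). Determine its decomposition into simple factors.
The diagram associated to this matrix has two connected components: the simple roots {alpha_3, alpha_4} form a chain of 2 nodes with single edges (A_2), and {alpha_1, alpha_2} form a chain of 2 nodes with single edges (A_2). A semisimple Lie algebra decomposes uniquely as the direct sum of simple ideals, one per connected component of its Dynkin diagram, so g ≅ A_2 ⊕ A_2 (dimension 8 + 8 = 16).

A_2 ⊕ A_2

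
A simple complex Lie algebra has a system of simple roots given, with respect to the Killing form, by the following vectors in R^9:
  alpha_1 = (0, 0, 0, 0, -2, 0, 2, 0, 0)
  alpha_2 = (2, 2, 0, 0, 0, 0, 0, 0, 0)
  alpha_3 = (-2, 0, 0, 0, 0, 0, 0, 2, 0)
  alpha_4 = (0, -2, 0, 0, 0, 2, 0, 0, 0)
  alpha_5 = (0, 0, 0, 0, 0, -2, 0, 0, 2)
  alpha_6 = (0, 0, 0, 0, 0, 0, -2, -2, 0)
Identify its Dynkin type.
Compute the Cartan integers a_ij = 2(alpha_i, alpha_j)/(alpha_j, alpha_j); the resulting 6x6 Cartan matrix is
[[2, 0, 0, 0, 0, -1], [0, 2, -1, -1, 0, 0], [0, -1, 2, 0, 0, -1], [0, -1, 0, 2, -1, 0], [0, 0, 0, -1, 2, 0], [-1, 0, -1, 0, 0, 2]].
All simple roots have the same length, so the diagram is simply laced. The associated Dynkin diagram is a chain of 6 nodes with single edges (A_6), so the type is A_6 (the algebra sl(7)).

A_6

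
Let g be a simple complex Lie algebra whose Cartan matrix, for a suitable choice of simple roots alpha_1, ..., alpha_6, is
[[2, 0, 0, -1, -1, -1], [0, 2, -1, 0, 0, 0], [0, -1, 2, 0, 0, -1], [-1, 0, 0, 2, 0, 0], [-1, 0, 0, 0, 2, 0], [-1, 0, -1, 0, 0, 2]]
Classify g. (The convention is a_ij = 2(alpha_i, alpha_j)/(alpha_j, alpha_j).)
type D_6

The matrix has rank 6 with 2's on the diagonal. Reading the off-diagonal entries as Dynkin edges (a single edge where a_ij = a_ji = -1; a double or triple edge where a_ij * a_ji = 2 or 3), the diagram is a chain of 4 nodes with a fork of two nodes at one end (D_6). One simple-root ordering that puts it in standard form is (alpha_2, alpha_3, alpha_6, alpha_1, alpha_5, alpha_4). So the algebra is type D_6, i.e. so(12).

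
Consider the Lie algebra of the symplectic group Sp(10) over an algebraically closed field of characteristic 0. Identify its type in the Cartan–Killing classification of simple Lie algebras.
C5

This is sp(10), which has dimension 10(10+1)/2 = 55 and rank 10/2 = 5. In the classification of classical Lie algebras, the symplectic algebra sp(2n) has type C_n; here n = 5, so the Dynkin diagram is a chain of 5 nodes with a double edge at one end; the terminal node there is the unique long simple root (C_5). Hence the type is C_5.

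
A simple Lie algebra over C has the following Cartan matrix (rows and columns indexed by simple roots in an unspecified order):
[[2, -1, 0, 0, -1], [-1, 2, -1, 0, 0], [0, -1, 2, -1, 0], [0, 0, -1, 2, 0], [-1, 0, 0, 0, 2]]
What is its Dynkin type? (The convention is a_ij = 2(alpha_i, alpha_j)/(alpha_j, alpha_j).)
The matrix has rank 5 with 2's on the diagonal. Reading the off-diagonal entries as Dynkin edges (a single edge where a_ij = a_ji = -1; a double or triple edge where a_ij * a_ji = 2 or 3), the diagram is a chain of 5 nodes with single edges (A_5). One simple-root ordering that puts it in standard form is (alpha_5, alpha_1, alpha_2, alpha_3, alpha_4). So the algebra is type A_5, i.e. sl(6).

A5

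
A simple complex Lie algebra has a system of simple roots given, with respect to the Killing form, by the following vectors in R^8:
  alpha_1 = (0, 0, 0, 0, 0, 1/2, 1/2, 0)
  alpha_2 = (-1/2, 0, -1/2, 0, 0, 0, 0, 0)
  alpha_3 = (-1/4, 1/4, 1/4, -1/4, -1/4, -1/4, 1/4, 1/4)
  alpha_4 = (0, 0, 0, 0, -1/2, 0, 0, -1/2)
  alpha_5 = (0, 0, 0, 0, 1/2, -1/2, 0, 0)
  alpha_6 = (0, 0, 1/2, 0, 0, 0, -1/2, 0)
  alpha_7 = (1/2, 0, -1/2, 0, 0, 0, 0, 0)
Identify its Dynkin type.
Compute the Cartan integers a_ij = 2(alpha_i, alpha_j)/(alpha_j, alpha_j); the resulting 7x7 Cartan matrix is
[[2, 0, 0, 0, -1, -1, 0], [0, 2, 0, 0, 0, -1, 0], [0, 0, 2, 0, 0, 0, -1], [0, 0, 0, 2, -1, 0, 0], [-1, 0, 0, -1, 2, 0, 0], [-1, -1, 0, 0, 0, 2, -1], [0, 0, -1, 0, 0, -1, 2]].
All simple roots have the same length, so the diagram is simply laced. The associated Dynkin diagram is a chain of 6 nodes with one extra node attached to the third node from one end (E_7), so the type is E_7.

E7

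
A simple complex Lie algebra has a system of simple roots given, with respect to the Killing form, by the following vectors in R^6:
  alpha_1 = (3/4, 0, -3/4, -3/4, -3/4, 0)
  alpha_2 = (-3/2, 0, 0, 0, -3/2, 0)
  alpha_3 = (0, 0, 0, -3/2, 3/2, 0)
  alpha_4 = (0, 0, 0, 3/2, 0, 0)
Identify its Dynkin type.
F_4

Compute the Cartan integers a_ij = 2(alpha_i, alpha_j)/(alpha_j, alpha_j); the resulting 4x4 Cartan matrix is
[[2, 0, 0, -1], [0, 2, -1, 0], [0, -1, 2, -2], [-1, 0, -1, 2]].
The roots have two lengths (squared-length ratio 2:1); the short ones are alpha_{1,4}. The associated Dynkin diagram is a chain of 4 nodes with a double edge between the middle two (F_4), so the type is F_4.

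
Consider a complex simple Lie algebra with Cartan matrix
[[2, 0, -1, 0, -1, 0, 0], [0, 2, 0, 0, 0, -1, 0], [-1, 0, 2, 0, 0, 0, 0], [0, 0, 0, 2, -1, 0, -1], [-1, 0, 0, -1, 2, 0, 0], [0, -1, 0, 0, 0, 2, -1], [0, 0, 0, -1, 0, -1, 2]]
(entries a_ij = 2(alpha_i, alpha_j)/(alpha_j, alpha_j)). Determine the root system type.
A_7

The matrix has rank 7 with 2's on the diagonal. Reading the off-diagonal entries as Dynkin edges (a single edge where a_ij = a_ji = -1; a double or triple edge where a_ij * a_ji = 2 or 3), the diagram is a chain of 7 nodes with single edges (A_7). One simple-root ordering that puts it in standard form is (alpha_3, alpha_1, alpha_5, alpha_4, alpha_7, alpha_6, alpha_2). So the algebra is type A_7, i.e. sl(8).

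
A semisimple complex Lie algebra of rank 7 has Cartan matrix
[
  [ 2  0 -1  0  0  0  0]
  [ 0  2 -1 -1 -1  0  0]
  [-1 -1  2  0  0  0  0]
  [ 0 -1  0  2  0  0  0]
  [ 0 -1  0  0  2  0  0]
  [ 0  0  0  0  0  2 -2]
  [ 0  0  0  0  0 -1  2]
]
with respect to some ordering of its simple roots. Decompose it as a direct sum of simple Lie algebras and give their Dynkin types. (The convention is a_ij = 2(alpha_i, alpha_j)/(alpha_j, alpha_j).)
The diagram associated to this matrix has two connected components: the simple roots {alpha_6, alpha_7} form a chain of 2 nodes with a double edge at one end; the terminal node there is the unique short simple root (B_2), and {alpha_1, alpha_2, alpha_3, alpha_4, alpha_5} form a chain of 3 nodes with a fork of two nodes at one end (D_5). A semisimple Lie algebra decomposes uniquely as the direct sum of simple ideals, one per connected component of its Dynkin diagram, so g ≅ B_2 ⊕ D_5 (dimension 10 + 45 = 55).

B_2 + D_5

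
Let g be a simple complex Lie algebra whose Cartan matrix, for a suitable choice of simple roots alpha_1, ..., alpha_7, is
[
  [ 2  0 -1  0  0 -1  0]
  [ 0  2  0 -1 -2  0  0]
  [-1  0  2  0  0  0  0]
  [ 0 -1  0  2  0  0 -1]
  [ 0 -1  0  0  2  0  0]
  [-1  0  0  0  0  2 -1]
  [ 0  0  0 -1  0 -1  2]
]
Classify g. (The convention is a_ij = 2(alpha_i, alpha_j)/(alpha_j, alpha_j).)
B_7

The matrix has rank 7 with 2's on the diagonal. Reading the off-diagonal entries as Dynkin edges (a single edge where a_ij = a_ji = -1; a double or triple edge where a_ij * a_ji = 2 or 3), the diagram is a chain of 7 nodes with a double edge at one end; the terminal node there is the unique short simple root (B_7). One simple-root ordering that puts it in standard form is (alpha_3, alpha_1, alpha_6, alpha_7, alpha_4, alpha_2, alpha_5). So the algebra is type B_7, i.e. so(15).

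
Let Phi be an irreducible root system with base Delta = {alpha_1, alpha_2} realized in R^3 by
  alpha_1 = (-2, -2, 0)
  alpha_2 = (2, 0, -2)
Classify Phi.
A_2

Compute the Cartan integers a_ij = 2(alpha_i, alpha_j)/(alpha_j, alpha_j); the resulting 2x2 Cartan matrix is
[[2, -1], [-1, 2]].
All simple roots have the same length, so the diagram is simply laced. The associated Dynkin diagram is a chain of 2 nodes with single edges (A_2), so the type is A_2 (the algebra sl(3)).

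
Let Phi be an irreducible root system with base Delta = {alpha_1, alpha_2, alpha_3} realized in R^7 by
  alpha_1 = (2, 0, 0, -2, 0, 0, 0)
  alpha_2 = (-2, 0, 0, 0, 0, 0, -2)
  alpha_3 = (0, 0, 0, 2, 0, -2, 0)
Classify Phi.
Compute the Cartan integers a_ij = 2(alpha_i, alpha_j)/(alpha_j, alpha_j); the resulting 3x3 Cartan matrix is
[[2, -1, -1], [-1, 2, 0], [-1, 0, 2]].
All simple roots have the same length, so the diagram is simply laced. The associated Dynkin diagram is a chain of 3 nodes with single edges (A_3), so the type is A_3 (the algebra sl(4)).

A_3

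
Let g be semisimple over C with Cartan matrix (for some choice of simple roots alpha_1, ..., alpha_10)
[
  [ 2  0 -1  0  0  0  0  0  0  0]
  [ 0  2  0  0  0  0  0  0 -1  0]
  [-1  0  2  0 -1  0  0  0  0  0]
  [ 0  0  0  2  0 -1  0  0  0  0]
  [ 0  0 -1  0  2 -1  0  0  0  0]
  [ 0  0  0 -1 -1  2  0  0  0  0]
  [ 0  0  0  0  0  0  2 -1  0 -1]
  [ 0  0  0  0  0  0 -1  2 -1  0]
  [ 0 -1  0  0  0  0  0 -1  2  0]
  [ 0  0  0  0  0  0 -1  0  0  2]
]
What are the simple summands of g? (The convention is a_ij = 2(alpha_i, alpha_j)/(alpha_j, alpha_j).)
The diagram associated to this matrix has two connected components: the simple roots {alpha_2, alpha_7, alpha_8, alpha_9, alpha_10} form a chain of 5 nodes with single edges (A_5), and {alpha_1, alpha_3, alpha_4, alpha_5, alpha_6} form a chain of 5 nodes with single edges (A_5). A semisimple Lie algebra decomposes uniquely as the direct sum of simple ideals, one per connected component of its Dynkin diagram, so g ≅ A_5 ⊕ A_5 (dimension 35 + 35 = 70).

A_5 (sl(6)) ⊕ A_5 (sl(6))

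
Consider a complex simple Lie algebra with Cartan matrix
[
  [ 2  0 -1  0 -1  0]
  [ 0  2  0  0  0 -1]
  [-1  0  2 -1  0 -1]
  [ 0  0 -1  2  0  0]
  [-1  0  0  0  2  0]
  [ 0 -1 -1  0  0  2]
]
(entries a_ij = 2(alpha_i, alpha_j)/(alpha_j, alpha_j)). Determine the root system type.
E6

The matrix has rank 6 with 2's on the diagonal. Reading the off-diagonal entries as Dynkin edges (a single edge where a_ij = a_ji = -1; a double or triple edge where a_ij * a_ji = 2 or 3), the diagram is a chain of 5 nodes with one extra node attached to the third node from one end (E_6). One simple-root ordering that puts it in standard form is (alpha_5, alpha_4, alpha_1, alpha_3, alpha_6, alpha_2). So the algebra is type E_6.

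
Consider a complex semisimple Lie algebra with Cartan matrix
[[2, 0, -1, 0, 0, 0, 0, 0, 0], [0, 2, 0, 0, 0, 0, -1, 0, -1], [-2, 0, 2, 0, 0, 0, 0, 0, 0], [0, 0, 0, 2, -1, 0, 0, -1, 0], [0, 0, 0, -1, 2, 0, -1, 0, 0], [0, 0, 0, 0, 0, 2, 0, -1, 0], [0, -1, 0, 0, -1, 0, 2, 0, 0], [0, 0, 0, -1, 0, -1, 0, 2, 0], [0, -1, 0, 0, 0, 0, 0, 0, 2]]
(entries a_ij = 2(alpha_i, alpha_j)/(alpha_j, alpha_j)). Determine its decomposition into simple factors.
The diagram associated to this matrix has two connected components: the simple roots {alpha_2, alpha_4, alpha_5, alpha_6, alpha_7, alpha_8, alpha_9} form a chain of 7 nodes with single edges (A_7), and {alpha_1, alpha_3} form a chain of 2 nodes with a double edge at one end; the terminal node there is the unique short simple root (B_2). A semisimple Lie algebra decomposes uniquely as the direct sum of simple ideals, one per connected component of its Dynkin diagram, so g ≅ A_7 ⊕ B_2 (dimension 63 + 10 = 73).

type A_7 + type B_2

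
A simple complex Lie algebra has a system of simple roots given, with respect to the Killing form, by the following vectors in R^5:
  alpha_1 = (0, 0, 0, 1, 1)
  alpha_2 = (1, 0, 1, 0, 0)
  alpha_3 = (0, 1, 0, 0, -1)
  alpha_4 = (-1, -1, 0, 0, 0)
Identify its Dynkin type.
Compute the Cartan integers a_ij = 2(alpha_i, alpha_j)/(alpha_j, alpha_j); the resulting 4x4 Cartan matrix is
[[2, 0, -1, 0], [0, 2, 0, -1], [-1, 0, 2, -1], [0, -1, -1, 2]].
All simple roots have the same length, so the diagram is simply laced. The associated Dynkin diagram is a chain of 4 nodes with single edges (A_4), so the type is A_4 (the algebra sl(5)).

A4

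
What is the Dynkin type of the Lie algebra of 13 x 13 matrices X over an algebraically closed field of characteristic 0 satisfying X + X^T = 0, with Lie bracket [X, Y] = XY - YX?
This is so(13) with 13 odd, which has dimension 13(13-1)/2 = 78 and rank (13-1)/2 = 6. In the classification of classical Lie algebras, the orthogonal algebra so(2n+1) in an odd number of variables has type B_n; here n = 6, so the Dynkin diagram is a chain of 6 nodes with a double edge at one end; the terminal node there is the unique short simple root (B_6). Hence the type is B_6.

type B_6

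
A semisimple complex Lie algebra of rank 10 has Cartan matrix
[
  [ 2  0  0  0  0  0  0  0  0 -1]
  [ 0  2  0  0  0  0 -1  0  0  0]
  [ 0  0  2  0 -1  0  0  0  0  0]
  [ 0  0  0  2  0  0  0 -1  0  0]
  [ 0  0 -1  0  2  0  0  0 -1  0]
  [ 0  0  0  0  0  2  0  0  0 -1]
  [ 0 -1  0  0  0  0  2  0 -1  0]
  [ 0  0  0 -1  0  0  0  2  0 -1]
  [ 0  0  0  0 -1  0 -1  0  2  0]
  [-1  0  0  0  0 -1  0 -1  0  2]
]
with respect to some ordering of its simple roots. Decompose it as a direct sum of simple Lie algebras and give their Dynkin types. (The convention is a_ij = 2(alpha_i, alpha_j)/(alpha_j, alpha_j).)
The diagram associated to this matrix has two connected components: the simple roots {alpha_2, alpha_3, alpha_5, alpha_7, alpha_9} form a chain of 5 nodes with single edges (A_5), and {alpha_1, alpha_4, alpha_6, alpha_8, alpha_10} form a chain of 3 nodes with a fork of two nodes at one end (D_5). A semisimple Lie algebra decomposes uniquely as the direct sum of simple ideals, one per connected component of its Dynkin diagram, so g ≅ A_5 ⊕ D_5 (dimension 35 + 45 = 80).

A_5 (sl(6)) ⊕ D_5 (so(10))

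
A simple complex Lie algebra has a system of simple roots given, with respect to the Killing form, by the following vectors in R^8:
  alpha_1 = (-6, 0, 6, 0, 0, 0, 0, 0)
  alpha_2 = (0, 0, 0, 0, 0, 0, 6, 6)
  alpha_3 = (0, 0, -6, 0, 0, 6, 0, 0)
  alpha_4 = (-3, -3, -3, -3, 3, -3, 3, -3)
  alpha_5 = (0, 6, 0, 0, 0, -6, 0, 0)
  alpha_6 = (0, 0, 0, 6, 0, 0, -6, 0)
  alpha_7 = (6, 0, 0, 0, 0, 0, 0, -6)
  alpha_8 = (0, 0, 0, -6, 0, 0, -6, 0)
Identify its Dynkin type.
Compute the Cartan integers a_ij = 2(alpha_i, alpha_j)/(alpha_j, alpha_j); the resulting 8x8 Cartan matrix is
[[2, 0, -1, 0, 0, 0, -1, 0], [0, 2, 0, 0, 0, -1, -1, -1], [-1, 0, 2, 0, -1, 0, 0, 0], [0, 0, 0, 2, 0, -1, 0, 0], [0, 0, -1, 0, 2, 0, 0, 0], [0, -1, 0, -1, 0, 2, 0, 0], [-1, -1, 0, 0, 0, 0, 2, 0], [0, -1, 0, 0, 0, 0, 0, 2]].
All simple roots have the same length, so the diagram is simply laced. The associated Dynkin diagram is a chain of 7 nodes with one extra node attached to the third node from one end (E_8), so the type is E_8.

E8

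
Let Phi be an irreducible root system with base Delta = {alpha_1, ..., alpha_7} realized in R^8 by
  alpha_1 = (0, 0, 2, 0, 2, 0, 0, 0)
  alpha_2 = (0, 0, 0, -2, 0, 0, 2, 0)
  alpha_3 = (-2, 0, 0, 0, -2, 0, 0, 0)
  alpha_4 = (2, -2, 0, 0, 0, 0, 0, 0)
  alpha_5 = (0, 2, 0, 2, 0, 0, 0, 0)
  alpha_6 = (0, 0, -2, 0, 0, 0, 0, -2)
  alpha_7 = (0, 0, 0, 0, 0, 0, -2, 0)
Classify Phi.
type B_7

Compute the Cartan integers a_ij = 2(alpha_i, alpha_j)/(alpha_j, alpha_j); the resulting 7x7 Cartan matrix is
[[2, 0, -1, 0, 0, -1, 0], [0, 2, 0, 0, -1, 0, -2], [-1, 0, 2, -1, 0, 0, 0], [0, 0, -1, 2, -1, 0, 0], [0, -1, 0, -1, 2, 0, 0], [-1, 0, 0, 0, 0, 2, 0], [0, -1, 0, 0, 0, 0, 2]].
The roots have two lengths (squared-length ratio 2:1); the short ones are alpha_{7}. The associated Dynkin diagram is a chain of 7 nodes with a double edge at one end; the terminal node there is the unique short simple root (B_7), so the type is B_7 (the algebra so(15)).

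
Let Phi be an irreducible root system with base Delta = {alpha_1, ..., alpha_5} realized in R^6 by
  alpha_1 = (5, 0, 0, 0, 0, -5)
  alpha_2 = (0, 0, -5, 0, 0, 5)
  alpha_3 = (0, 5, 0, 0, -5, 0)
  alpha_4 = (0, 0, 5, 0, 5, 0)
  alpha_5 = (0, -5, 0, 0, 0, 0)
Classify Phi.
B_5

Compute the Cartan integers a_ij = 2(alpha_i, alpha_j)/(alpha_j, alpha_j); the resulting 5x5 Cartan matrix is
[[2, -1, 0, 0, 0], [-1, 2, 0, -1, 0], [0, 0, 2, -1, -2], [0, -1, -1, 2, 0], [0, 0, -1, 0, 2]].
The roots have two lengths (squared-length ratio 2:1); the short ones are alpha_{5}. The associated Dynkin diagram is a chain of 5 nodes with a double edge at one end; the terminal node there is the unique short simple root (B_5), so the type is B_5 (the algebra so(11)).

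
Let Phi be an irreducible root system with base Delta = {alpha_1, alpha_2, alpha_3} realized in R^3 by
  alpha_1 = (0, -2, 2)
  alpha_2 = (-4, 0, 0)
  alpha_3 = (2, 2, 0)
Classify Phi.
Compute the Cartan integers a_ij = 2(alpha_i, alpha_j)/(alpha_j, alpha_j); the resulting 3x3 Cartan matrix is
[[2, 0, -1], [0, 2, -2], [-1, -1, 2]].
The roots have two lengths (squared-length ratio 2:1); the short ones are alpha_{1,3}. The associated Dynkin diagram is a chain of 3 nodes with a double edge at one end; the terminal node there is the unique long simple root (C_3), so the type is C_3 (the algebra sp(6)).

type C_3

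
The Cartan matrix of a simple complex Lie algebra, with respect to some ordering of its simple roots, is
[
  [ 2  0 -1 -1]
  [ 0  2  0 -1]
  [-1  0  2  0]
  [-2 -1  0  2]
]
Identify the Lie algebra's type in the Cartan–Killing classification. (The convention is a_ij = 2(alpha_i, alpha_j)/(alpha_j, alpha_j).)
The matrix has rank 4 with 2's on the diagonal. Reading the off-diagonal entries as Dynkin edges (a single edge where a_ij = a_ji = -1; a double or triple edge where a_ij * a_ji = 2 or 3), the diagram is a chain of 4 nodes with a double edge between the middle two (F_4). One simple-root ordering that puts it in standard form is (alpha_2, alpha_4, alpha_1, alpha_3). So the algebra is type F_4.

F_4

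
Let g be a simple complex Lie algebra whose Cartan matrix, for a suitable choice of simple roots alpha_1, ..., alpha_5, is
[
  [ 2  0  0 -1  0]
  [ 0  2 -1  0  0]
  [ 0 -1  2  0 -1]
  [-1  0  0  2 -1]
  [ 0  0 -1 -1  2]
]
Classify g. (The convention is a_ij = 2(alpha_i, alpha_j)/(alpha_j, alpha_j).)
A5

The matrix has rank 5 with 2's on the diagonal. Reading the off-diagonal entries as Dynkin edges (a single edge where a_ij = a_ji = -1; a double or triple edge where a_ij * a_ji = 2 or 3), the diagram is a chain of 5 nodes with single edges (A_5). One simple-root ordering that puts it in standard form is (alpha_1, alpha_4, alpha_5, alpha_3, alpha_2). So the algebra is type A_5, i.e. sl(6).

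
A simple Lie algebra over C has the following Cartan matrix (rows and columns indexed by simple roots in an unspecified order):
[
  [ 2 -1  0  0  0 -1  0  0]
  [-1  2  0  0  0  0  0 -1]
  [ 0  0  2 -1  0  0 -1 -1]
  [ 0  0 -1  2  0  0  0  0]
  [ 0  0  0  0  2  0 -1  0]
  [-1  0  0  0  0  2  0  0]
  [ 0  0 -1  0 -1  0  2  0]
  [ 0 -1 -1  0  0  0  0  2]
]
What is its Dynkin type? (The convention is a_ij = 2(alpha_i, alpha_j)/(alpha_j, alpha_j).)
E_8

The matrix has rank 8 with 2's on the diagonal. Reading the off-diagonal entries as Dynkin edges (a single edge where a_ij = a_ji = -1; a double or triple edge where a_ij * a_ji = 2 or 3), the diagram is a chain of 7 nodes with one extra node attached to the third node from one end (E_8). One simple-root ordering that puts it in standard form is (alpha_5, alpha_4, alpha_7, alpha_3, alpha_8, alpha_2, alpha_1, alpha_6). So the algebra is type E_8.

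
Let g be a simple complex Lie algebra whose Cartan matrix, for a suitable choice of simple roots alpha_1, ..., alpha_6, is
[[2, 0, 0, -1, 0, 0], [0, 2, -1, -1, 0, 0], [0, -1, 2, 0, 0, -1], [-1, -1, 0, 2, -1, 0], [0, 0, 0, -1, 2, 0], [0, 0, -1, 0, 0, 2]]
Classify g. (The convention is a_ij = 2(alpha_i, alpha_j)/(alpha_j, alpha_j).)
The matrix has rank 6 with 2's on the diagonal. Reading the off-diagonal entries as Dynkin edges (a single edge where a_ij = a_ji = -1; a double or triple edge where a_ij * a_ji = 2 or 3), the diagram is a chain of 4 nodes with a fork of two nodes at one end (D_6). One simple-root ordering that puts it in standard form is (alpha_6, alpha_3, alpha_2, alpha_4, alpha_5, alpha_1). So the algebra is type D_6, i.e. so(12).

D6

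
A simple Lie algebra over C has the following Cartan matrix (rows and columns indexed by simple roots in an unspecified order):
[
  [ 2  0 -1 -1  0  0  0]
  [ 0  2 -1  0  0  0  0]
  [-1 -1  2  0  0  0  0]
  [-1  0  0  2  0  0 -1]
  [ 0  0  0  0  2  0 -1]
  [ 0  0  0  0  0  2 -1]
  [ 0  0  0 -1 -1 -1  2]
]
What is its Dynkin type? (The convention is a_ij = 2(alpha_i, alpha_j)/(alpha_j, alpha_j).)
D7

The matrix has rank 7 with 2's on the diagonal. Reading the off-diagonal entries as Dynkin edges (a single edge where a_ij = a_ji = -1; a double or triple edge where a_ij * a_ji = 2 or 3), the diagram is a chain of 5 nodes with a fork of two nodes at one end (D_7). One simple-root ordering that puts it in standard form is (alpha_2, alpha_3, alpha_1, alpha_4, alpha_7, alpha_6, alpha_5). So the algebra is type D_7, i.e. so(14).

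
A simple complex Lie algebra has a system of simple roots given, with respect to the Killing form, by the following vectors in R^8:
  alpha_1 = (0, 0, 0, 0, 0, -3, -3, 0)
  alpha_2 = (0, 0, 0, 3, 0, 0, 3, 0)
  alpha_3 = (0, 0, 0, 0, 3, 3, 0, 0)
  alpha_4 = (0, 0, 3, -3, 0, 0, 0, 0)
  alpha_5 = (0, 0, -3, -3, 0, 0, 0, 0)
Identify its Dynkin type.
Compute the Cartan integers a_ij = 2(alpha_i, alpha_j)/(alpha_j, alpha_j); the resulting 5x5 Cartan matrix is
[[2, -1, -1, 0, 0], [-1, 2, 0, -1, -1], [-1, 0, 2, 0, 0], [0, -1, 0, 2, 0], [0, -1, 0, 0, 2]].
All simple roots have the same length, so the diagram is simply laced. The associated Dynkin diagram is a chain of 3 nodes with a fork of two nodes at one end (D_5), so the type is D_5 (the algebra so(10)).

type D_5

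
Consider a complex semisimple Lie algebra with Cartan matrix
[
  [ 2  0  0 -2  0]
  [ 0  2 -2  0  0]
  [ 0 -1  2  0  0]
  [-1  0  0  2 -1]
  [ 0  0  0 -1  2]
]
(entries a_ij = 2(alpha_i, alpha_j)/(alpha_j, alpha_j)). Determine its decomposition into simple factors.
B_2 ⊕ C_3

The diagram associated to this matrix has two connected components: the simple roots {alpha_2, alpha_3} form a chain of 2 nodes with a double edge at one end; the terminal node there is the unique short simple root (B_2), and {alpha_1, alpha_4, alpha_5} form a chain of 3 nodes with a double edge at one end; the terminal node there is the unique long simple root (C_3). A semisimple Lie algebra decomposes uniquely as the direct sum of simple ideals, one per connected component of its Dynkin diagram, so g ≅ B_2 ⊕ C_3 (dimension 10 + 21 = 31).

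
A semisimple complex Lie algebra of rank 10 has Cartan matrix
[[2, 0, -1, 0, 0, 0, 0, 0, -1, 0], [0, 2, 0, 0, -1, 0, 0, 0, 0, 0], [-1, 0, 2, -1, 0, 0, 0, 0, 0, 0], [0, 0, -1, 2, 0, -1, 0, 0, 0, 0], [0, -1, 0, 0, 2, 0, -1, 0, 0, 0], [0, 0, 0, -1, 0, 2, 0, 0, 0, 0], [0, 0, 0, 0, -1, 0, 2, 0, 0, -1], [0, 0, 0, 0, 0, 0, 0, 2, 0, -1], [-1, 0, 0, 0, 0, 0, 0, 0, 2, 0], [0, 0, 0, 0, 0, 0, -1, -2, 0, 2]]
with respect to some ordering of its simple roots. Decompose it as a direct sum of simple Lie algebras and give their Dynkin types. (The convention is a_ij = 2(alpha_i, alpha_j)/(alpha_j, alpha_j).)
The diagram associated to this matrix has two connected components: the simple roots {alpha_1, alpha_3, alpha_4, alpha_6, alpha_9} form a chain of 5 nodes with single edges (A_5), and {alpha_2, alpha_5, alpha_7, alpha_8, alpha_10} form a chain of 5 nodes with a double edge at one end; the terminal node there is the unique short simple root (B_5). A semisimple Lie algebra decomposes uniquely as the direct sum of simple ideals, one per connected component of its Dynkin diagram, so g ≅ A_5 ⊕ B_5 (dimension 35 + 55 = 90).

A5 ⊕ B5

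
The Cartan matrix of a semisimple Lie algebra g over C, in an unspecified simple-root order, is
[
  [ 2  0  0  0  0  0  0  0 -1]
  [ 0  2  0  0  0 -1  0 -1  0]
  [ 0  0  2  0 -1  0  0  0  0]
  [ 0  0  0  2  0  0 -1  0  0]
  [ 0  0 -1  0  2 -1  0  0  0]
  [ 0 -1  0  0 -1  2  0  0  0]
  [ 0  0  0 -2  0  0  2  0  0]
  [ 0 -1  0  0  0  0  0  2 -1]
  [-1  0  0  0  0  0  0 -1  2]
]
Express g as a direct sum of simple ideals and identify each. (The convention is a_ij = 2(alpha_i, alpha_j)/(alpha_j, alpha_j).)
A7 + B2

The diagram associated to this matrix has two connected components: the simple roots {alpha_1, alpha_2, alpha_3, alpha_5, alpha_6, alpha_8, alpha_9} form a chain of 7 nodes with single edges (A_7), and {alpha_4, alpha_7} form a chain of 2 nodes with a double edge at one end; the terminal node there is the unique short simple root (B_2). A semisimple Lie algebra decomposes uniquely as the direct sum of simple ideals, one per connected component of its Dynkin diagram, so g ≅ A_7 ⊕ B_2 (dimension 63 + 10 = 73).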